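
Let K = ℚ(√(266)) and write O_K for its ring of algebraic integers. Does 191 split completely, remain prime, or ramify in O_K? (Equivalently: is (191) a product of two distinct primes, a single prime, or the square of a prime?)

split

d = 266 ≡ 2 (mod 4), so O_K = ℤ[√266] and disc(K) = 4d = 1064.
Since gcd(191, 1064) = 1 the prime 191 does not ramify.
(266/191) = 75^95 mod 191 = 1, giving Legendre symbol 1.
Legendre symbol 1 ⇒ 191 is split.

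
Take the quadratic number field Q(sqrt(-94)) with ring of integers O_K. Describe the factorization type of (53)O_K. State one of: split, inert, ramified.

d = -94 ≡ 2 (mod 4), so O_K = ℤ[√-94] and disc(K) = 4d = -376.
disc(K) = -376 is not divisible by 53; 53 is unramified.
Compute (-94/53) via Euler: 12^((53-1)/2) mod 53 = 52, so (-94/53) = -1.
d is a non-residue mod p, hence 53 remains inert in O_K.

53 remains inert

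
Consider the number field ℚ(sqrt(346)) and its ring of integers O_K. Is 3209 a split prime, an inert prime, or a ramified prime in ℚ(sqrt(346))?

Since 346 ≢ 1 mod 4, the ring of integers is ℤ[√346] with discriminant 4·346 = 1384.
3209 ∤ 1384, so 3209 is unramified.
(346/3209) = 346^1604 mod 3209 = 1, giving Legendre symbol 1.
(346/3209) = 1, so 3209 splits.

split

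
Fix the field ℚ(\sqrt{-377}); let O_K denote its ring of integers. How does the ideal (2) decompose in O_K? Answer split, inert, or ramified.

d = -377 ≡ 3 (mod 4), so O_K = ℤ[√-377] and disc(K) = 4d = -1508.
disc(K) = -1508 = 2·(-754), so p = 2 is ramified.

ramified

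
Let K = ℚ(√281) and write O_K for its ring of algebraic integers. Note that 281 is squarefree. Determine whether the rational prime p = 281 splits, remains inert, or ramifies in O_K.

Since 281 ≡ 1 mod 4, the ring of integers is ℤ[(1+√281)/2] with discriminant 281.
281 divides disc(K) = 281, so 281 ramifies.

ramifies in O_K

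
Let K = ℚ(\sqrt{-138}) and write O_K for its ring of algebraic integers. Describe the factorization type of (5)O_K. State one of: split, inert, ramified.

inert — (5) stays prime in O_K

-138 mod 4 = 2, hence disc K = 4·(-138) = -552 and O_K = ℤ[√-138].
5 ∤ -552, so 5 is unramified.
Compute (-138/5) via Euler: 2^((5-1)/2) mod 5 = 4, so (-138/5) = -1.
(-138/5) = -1, so 5 is inert.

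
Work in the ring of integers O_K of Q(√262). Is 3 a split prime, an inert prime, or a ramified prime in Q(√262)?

split

d = 262 ≡ 2 (mod 4), so O_K = ℤ[√262] and disc(K) = 4d = 1048.
disc(K) = 1048 is not divisible by 3; 3 is unramified.
Compute (262/3) via Euler: 1^((3-1)/2) mod 3 = 1, so (262/3) = 1.
d is a quadratic residue mod p, hence 3 splits in O_K.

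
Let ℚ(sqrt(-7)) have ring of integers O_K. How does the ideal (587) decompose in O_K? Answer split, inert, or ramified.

Since -7 ≡ 1 mod 4, the ring of integers is ℤ[(1+√-7)/2] with discriminant -7.
587 ∤ -7, so 587 is unramified.
Legendre symbol by Euler's criterion: (-7/587) ≡ (-7)^293 ≡ 586 (mod 587), i.e. (-7/587) = -1.
d is a non-residue mod p, hence 587 remains inert in O_K.

inert — (587) stays prime in O_K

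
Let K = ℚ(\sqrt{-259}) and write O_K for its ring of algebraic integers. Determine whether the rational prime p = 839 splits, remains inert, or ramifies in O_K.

inert

Since -259 ≡ 1 mod 4, the ring of integers is ℤ[(1+√-259)/2] with discriminant -259.
disc(K) = -259 is not divisible by 839; 839 is unramified.
(-259/839) = 580^419 mod 839 = 838, giving Legendre symbol -1.
d is a non-residue mod p, hence 839 remains inert in O_K.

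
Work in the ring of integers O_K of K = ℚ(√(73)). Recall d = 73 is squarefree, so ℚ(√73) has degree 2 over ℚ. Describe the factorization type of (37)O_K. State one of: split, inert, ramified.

Since 73 ≡ 1 mod 4, the ring of integers is ℤ[(1+√73)/2] with discriminant 73.
37 ∤ 73, so 37 is unramified.
Euler's criterion: 73^18 mod 37 = 1. Thus (73|37) = 1.
Legendre symbol 1 ⇒ 37 is split.

splits completely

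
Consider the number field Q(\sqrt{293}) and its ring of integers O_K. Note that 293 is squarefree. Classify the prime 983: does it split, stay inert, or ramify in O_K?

293 mod 4 = 1, hence disc K = 293 and O_K = ℤ[(1+√293)/2].
Since gcd(983, 293) = 1 the prime 983 does not ramify.
Compute (293/983) via Euler: 293^((983-1)/2) mod 983 = 1, so (293/983) = 1.
(293/983) = 1, so 983 splits.

split — (983) = 𝔭₁𝔭₂ with 𝔭₁ ≠ 𝔭₂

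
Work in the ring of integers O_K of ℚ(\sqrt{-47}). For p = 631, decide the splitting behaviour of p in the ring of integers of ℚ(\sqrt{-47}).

631 remains inert

Since -47 ≡ 1 mod 4, the ring of integers is ℤ[(1+√-47)/2] with discriminant -47.
631 ∤ -47, so 631 is unramified.
Legendre symbol by Euler's criterion: (-47/631) ≡ (-47)^315 ≡ 630 (mod 631), i.e. (-47/631) = -1.
(-47/631) = -1, so 631 is inert.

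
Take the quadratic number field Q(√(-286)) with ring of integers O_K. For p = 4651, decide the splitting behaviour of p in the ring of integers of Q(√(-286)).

remains prime (inert)

-286 mod 4 = 2, hence disc K = 4·(-286) = -1144 and O_K = ℤ[√-286].
Since gcd(4651, -1144) = 1 the prime 4651 does not ramify.
Legendre symbol by Euler's criterion: (-286/4651) ≡ (-286)^2325 ≡ 4650 (mod 4651), i.e. (-286/4651) = -1.
(-286/4651) = -1, so 4651 is inert.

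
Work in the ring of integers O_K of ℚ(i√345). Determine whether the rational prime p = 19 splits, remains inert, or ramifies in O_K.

splits completely

Since -345 ≢ 1 mod 4, the ring of integers is ℤ[√-345] with discriminant 4·(-345) = -1380.
Since gcd(19, -1380) = 1 the prime 19 does not ramify.
Compute (-345/19) via Euler: 16^((19-1)/2) mod 19 = 1, so (-345/19) = 1.
(-345/19) = 1, so 19 splits.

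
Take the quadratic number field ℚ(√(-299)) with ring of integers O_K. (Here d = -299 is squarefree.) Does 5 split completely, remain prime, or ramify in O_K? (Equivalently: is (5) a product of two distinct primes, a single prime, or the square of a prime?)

d = -299 ≡ 1 (mod 4), so O_K = ℤ[(1+√-299)/2] and disc(K) = d = -299.
Since gcd(5, -299) = 1 the prime 5 does not ramify.
(-299/5) = 1^2 mod 5 = 1, giving Legendre symbol 1.
(-299/5) = 1, so 5 splits.

split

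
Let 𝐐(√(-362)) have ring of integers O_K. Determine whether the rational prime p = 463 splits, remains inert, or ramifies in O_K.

d = -362 ≡ 2 (mod 4), so O_K = ℤ[√-362] and disc(K) = 4d = -1448.
Since gcd(463, -1448) = 1 the prime 463 does not ramify.
Compute (-362/463) via Euler: 101^((463-1)/2) mod 463 = 462, so (-362/463) = -1.
Legendre symbol -1 ⇒ 463 is inert.

inert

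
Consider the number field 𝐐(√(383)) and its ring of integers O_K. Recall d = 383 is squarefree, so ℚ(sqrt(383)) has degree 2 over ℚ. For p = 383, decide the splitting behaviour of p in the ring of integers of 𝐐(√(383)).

383 mod 4 = 3, hence disc K = 4·383 = 1532 and O_K = ℤ[√383].
Ramification test: 383 | 1532. The prime 383 ramifies in K.

p ramifies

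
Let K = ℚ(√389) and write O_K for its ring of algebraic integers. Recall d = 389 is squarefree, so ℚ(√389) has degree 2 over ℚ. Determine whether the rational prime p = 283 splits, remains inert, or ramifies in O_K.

split — (283) = 𝔭₁𝔭₂ with 𝔭₁ ≠ 𝔭₂

389 mod 4 = 1, hence disc K = 389 and O_K = ℤ[(1+√389)/2].
Since gcd(283, 389) = 1 the prime 283 does not ramify.
Compute (389/283) via Euler: 106^((283-1)/2) mod 283 = 1, so (389/283) = 1.
d is a quadratic residue mod p, hence 283 splits in O_K.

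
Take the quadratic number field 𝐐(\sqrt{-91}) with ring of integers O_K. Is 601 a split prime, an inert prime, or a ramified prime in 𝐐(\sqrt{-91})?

d = -91 ≡ 1 (mod 4), so O_K = ℤ[(1+√-91)/2] and disc(K) = d = -91.
601 ∤ -91, so 601 is unramified.
Compute (-91/601) via Euler: 510^((601-1)/2) mod 601 = 600, so (-91/601) = -1.
(-91/601) = -1, so 601 is inert.

p is inert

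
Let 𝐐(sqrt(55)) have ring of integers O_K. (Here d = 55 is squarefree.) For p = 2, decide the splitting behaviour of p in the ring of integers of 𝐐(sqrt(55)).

ramified — (2) = 𝔭²

55 mod 4 = 3, hence disc K = 4·55 = 220 and O_K = ℤ[√55].
disc(K) = 220 = 2·110, so p = 2 is ramified.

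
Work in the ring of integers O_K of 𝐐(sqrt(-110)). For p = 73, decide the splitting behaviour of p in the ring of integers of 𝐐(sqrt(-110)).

Since -110 ≢ 1 mod 4, the ring of integers is ℤ[√-110] with discriminant 4·(-110) = -440.
Since gcd(73, -440) = 1 the prime 73 does not ramify.
(-110/73) = 36^36 mod 73 = 1, giving Legendre symbol 1.
d is a quadratic residue mod p, hence 73 splits in O_K.

split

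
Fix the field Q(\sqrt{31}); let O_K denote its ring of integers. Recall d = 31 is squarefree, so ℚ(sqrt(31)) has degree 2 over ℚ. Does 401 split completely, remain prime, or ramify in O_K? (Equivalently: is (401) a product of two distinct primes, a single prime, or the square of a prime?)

inert — (401) stays prime in O_K

31 mod 4 = 3, hence disc K = 4·31 = 124 and O_K = ℤ[√31].
disc(K) = 124 is not divisible by 401; 401 is unramified.
(31/401) = 31^200 mod 401 = 400, giving Legendre symbol -1.
Legendre symbol -1 ⇒ 401 is inert.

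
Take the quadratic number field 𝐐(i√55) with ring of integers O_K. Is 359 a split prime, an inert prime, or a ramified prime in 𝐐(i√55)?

-55 mod 4 = 1, hence disc K = -55 and O_K = ℤ[(1+√-55)/2].
disc(K) = -55 is not divisible by 359; 359 is unramified.
Compute (-55/359) via Euler: 304^((359-1)/2) mod 359 = 358, so (-55/359) = -1.
Legendre symbol -1 ⇒ 359 is inert.

remains prime (inert)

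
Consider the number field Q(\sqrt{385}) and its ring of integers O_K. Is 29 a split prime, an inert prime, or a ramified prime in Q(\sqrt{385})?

d = 385 ≡ 1 (mod 4), so O_K = ℤ[(1+√385)/2] and disc(K) = d = 385.
29 ∤ 385, so 29 is unramified.
Legendre symbol by Euler's criterion: (385/29) ≡ 385^14 ≡ 28 (mod 29), i.e. (385/29) = -1.
d is a non-residue mod p, hence 29 remains inert in O_K.

p is inert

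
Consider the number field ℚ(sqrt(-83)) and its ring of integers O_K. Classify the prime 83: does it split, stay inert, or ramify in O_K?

-83 mod 4 = 1, hence disc K = -83 and O_K = ℤ[(1+√-83)/2].
disc(K) = -83 = 83·(-1), so p = 83 is ramified.

ramifies in O_K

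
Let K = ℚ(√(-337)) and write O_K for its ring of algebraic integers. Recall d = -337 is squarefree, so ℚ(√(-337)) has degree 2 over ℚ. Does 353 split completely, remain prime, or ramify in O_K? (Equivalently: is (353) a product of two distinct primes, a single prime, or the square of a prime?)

353 splits in O_K

Since -337 ≢ 1 mod 4, the ring of integers is ℤ[√-337] with discriminant 4·(-337) = -1348.
353 ∤ -1348, so 353 is unramified.
Euler's criterion: (-337)^176 mod 353 = 1. Thus (-337|353) = 1.
(-337/353) = 1, so 353 splits.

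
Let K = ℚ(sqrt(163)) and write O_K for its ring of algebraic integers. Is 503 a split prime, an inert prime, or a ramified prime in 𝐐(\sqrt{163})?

p is inert

Since 163 ≢ 1 mod 4, the ring of integers is ℤ[√163] with discriminant 4·163 = 652.
503 ∤ 652, so 503 is unramified.
Compute (163/503) via Euler: 163^((503-1)/2) mod 503 = 502, so (163/503) = -1.
Legendre symbol -1 ⇒ 503 is inert.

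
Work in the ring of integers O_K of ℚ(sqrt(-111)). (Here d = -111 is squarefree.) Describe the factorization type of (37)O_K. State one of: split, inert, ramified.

-111 mod 4 = 1, hence disc K = -111 and O_K = ℤ[(1+√-111)/2].
disc(K) = -111 = 37·(-3), so p = 37 is ramified.

37 is ramified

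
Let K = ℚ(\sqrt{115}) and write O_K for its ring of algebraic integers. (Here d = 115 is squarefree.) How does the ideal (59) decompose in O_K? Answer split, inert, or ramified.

115 mod 4 = 3, hence disc K = 4·115 = 460 and O_K = ℤ[√115].
Since gcd(59, 460) = 1 the prime 59 does not ramify.
Euler's criterion: 115^29 mod 59 = 58. Thus (115|59) = -1.
(115/59) = -1, so 59 is inert.

59 remains inert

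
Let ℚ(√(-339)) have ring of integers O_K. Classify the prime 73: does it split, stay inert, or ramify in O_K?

73 remains inert

d = -339 ≡ 1 (mod 4), so O_K = ℤ[(1+√-339)/2] and disc(K) = d = -339.
disc(K) = -339 is not divisible by 73; 73 is unramified.
Legendre symbol by Euler's criterion: (-339/73) ≡ (-339)^36 ≡ 72 (mod 73), i.e. (-339/73) = -1.
(-339/73) = -1, so 73 is inert.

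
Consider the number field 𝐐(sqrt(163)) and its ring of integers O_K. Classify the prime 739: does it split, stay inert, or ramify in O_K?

remains prime (inert)

d = 163 ≡ 3 (mod 4), so O_K = ℤ[√163] and disc(K) = 4d = 652.
disc(K) = 652 is not divisible by 739; 739 is unramified.
Legendre symbol by Euler's criterion: (163/739) ≡ 163^369 ≡ 738 (mod 739), i.e. (163/739) = -1.
d is a non-residue mod p, hence 739 remains inert in O_K.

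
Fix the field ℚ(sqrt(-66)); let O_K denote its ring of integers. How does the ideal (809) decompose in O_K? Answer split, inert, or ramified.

-66 mod 4 = 2, hence disc K = 4·(-66) = -264 and O_K = ℤ[√-66].
Since gcd(809, -264) = 1 the prime 809 does not ramify.
(-66/809) = 743^404 mod 809 = 1, giving Legendre symbol 1.
Legendre symbol 1 ⇒ 809 is split.

splits completely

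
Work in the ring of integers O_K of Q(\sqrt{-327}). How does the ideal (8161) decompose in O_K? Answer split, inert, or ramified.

inert

d = -327 ≡ 1 (mod 4), so O_K = ℤ[(1+√-327)/2] and disc(K) = d = -327.
disc(K) = -327 is not divisible by 8161; 8161 is unramified.
Compute (-327/8161) via Euler: 7834^((8161-1)/2) mod 8161 = 8160, so (-327/8161) = -1.
(-327/8161) = -1, so 8161 is inert.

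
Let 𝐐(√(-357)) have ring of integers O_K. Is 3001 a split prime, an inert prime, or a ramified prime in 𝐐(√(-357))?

d = -357 ≡ 3 (mod 4), so O_K = ℤ[√-357] and disc(K) = 4d = -1428.
disc(K) = -1428 is not divisible by 3001; 3001 is unramified.
(-357/3001) = 2644^1500 mod 3001 = 3000, giving Legendre symbol -1.
(-357/3001) = -1, so 3001 is inert.

inert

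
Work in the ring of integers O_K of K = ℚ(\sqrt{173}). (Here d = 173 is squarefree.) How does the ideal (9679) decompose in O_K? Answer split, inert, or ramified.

d = 173 ≡ 1 (mod 4), so O_K = ℤ[(1+√173)/2] and disc(K) = d = 173.
disc(K) = 173 is not divisible by 9679; 9679 is unramified.
(173/9679) = 173^4839 mod 9679 = 1, giving Legendre symbol 1.
Legendre symbol 1 ⇒ 9679 is split.

splits completely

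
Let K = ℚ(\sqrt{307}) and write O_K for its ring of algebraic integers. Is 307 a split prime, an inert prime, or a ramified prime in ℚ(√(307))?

307 is ramified

d = 307 ≡ 3 (mod 4), so O_K = ℤ[√307] and disc(K) = 4d = 1228.
disc(K) = 1228 = 307·4, so p = 307 is ramified.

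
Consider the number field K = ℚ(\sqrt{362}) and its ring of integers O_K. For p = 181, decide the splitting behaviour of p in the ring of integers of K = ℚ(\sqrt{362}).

p ramifies

362 mod 4 = 2, hence disc K = 4·362 = 1448 and O_K = ℤ[√362].
disc(K) = 1448 = 181·8, so p = 181 is ramified.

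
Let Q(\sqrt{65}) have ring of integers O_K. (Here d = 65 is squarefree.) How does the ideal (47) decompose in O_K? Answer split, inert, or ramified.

split — (47) = 𝔭₁𝔭₂ with 𝔭₁ ≠ 𝔭₂

65 mod 4 = 1, hence disc K = 65 and O_K = ℤ[(1+√65)/2].
47 ∤ 65, so 47 is unramified.
Compute (65/47) via Euler: 18^((47-1)/2) mod 47 = 1, so (65/47) = 1.
(65/47) = 1, so 47 splits.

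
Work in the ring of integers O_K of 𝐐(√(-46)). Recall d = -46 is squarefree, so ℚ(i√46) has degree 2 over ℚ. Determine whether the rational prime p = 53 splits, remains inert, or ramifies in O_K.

Since -46 ≢ 1 mod 4, the ring of integers is ℤ[√-46] with discriminant 4·(-46) = -184.
53 ∤ -184, so 53 is unramified.
Euler's criterion: (-46)^26 mod 53 = 1. Thus (-46|53) = 1.
(-46/53) = 1, so 53 splits.

53 splits in O_K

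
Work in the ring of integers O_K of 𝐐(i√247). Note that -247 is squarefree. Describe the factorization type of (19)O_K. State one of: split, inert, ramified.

-247 mod 4 = 1, hence disc K = -247 and O_K = ℤ[(1+√-247)/2].
19 divides disc(K) = -247, so 19 ramifies.

ramified — (19) = 𝔭²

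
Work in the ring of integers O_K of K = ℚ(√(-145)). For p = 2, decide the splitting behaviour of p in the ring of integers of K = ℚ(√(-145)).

Since -145 ≢ 1 mod 4, the ring of integers is ℤ[√-145] with discriminant 4·(-145) = -580.
Ramification test: 2 | -580. The prime 2 ramifies in K.

2 is ramified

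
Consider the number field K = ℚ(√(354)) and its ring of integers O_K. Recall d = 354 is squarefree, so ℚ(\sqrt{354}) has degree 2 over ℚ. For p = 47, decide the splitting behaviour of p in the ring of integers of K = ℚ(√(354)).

p splits

Since 354 ≢ 1 mod 4, the ring of integers is ℤ[√354] with discriminant 4·354 = 1416.
Since gcd(47, 1416) = 1 the prime 47 does not ramify.
Legendre symbol by Euler's criterion: (354/47) ≡ 354^23 ≡ 1 (mod 47), i.e. (354/47) = 1.
(354/47) = 1, so 47 splits.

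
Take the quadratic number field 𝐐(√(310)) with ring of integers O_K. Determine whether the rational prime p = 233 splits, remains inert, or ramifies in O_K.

remains prime (inert)

d = 310 ≡ 2 (mod 4), so O_K = ℤ[√310] and disc(K) = 4d = 1240.
233 ∤ 1240, so 233 is unramified.
(310/233) = 77^116 mod 233 = 232, giving Legendre symbol -1.
d is a non-residue mod p, hence 233 remains inert in O_K.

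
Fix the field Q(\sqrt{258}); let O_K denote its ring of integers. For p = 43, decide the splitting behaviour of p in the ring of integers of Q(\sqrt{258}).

258 mod 4 = 2, hence disc K = 4·258 = 1032 and O_K = ℤ[√258].
Ramification test: 43 | 1032. The prime 43 ramifies in K.

ramified — (43) = 𝔭²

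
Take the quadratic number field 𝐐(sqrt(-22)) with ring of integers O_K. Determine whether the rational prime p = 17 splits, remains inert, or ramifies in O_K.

d = -22 ≡ 2 (mod 4), so O_K = ℤ[√-22] and disc(K) = 4d = -88.
disc(K) = -88 is not divisible by 17; 17 is unramified.
Compute (-22/17) via Euler: 12^((17-1)/2) mod 17 = 16, so (-22/17) = -1.
(-22/17) = -1, so 17 is inert.

remains prime (inert)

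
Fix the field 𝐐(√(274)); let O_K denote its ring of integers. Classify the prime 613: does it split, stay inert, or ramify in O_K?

remains prime (inert)

274 mod 4 = 2, hence disc K = 4·274 = 1096 and O_K = ℤ[√274].
Since gcd(613, 1096) = 1 the prime 613 does not ramify.
Legendre symbol by Euler's criterion: (274/613) ≡ 274^306 ≡ 612 (mod 613), i.e. (274/613) = -1.
Legendre symbol -1 ⇒ 613 is inert.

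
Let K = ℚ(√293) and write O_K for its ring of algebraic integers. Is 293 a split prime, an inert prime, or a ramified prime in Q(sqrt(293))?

293 mod 4 = 1, hence disc K = 293 and O_K = ℤ[(1+√293)/2].
Ramification test: 293 | 293. The prime 293 ramifies in K.

293 is ramified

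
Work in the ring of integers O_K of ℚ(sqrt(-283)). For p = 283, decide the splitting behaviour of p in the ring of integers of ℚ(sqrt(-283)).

ramified

-283 mod 4 = 1, hence disc K = -283 and O_K = ℤ[(1+√-283)/2].
disc(K) = -283 = 283·(-1), so p = 283 is ramified.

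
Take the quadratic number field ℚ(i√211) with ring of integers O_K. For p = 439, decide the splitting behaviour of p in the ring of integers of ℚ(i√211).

-211 mod 4 = 1, hence disc K = -211 and O_K = ℤ[(1+√-211)/2].
disc(K) = -211 is not divisible by 439; 439 is unramified.
(-211/439) = 228^219 mod 439 = 438, giving Legendre symbol -1.
Legendre symbol -1 ⇒ 439 is inert.

remains prime (inert)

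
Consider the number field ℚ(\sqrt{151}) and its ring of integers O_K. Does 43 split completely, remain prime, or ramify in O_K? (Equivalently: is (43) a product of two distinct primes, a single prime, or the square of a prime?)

Since 151 ≢ 1 mod 4, the ring of integers is ℤ[√151] with discriminant 4·151 = 604.
Since gcd(43, 604) = 1 the prime 43 does not ramify.
Compute (151/43) via Euler: 22^((43-1)/2) mod 43 = 42, so (151/43) = -1.
(151/43) = -1, so 43 is inert.

remains prime (inert)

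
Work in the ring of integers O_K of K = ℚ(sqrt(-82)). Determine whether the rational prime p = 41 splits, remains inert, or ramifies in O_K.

-82 mod 4 = 2, hence disc K = 4·(-82) = -328 and O_K = ℤ[√-82].
Ramification test: 41 | -328. The prime 41 ramifies in K.

ramified — (41) = 𝔭²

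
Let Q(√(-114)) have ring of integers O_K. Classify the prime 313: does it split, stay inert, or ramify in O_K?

313 splits in O_K

-114 mod 4 = 2, hence disc K = 4·(-114) = -456 and O_K = ℤ[√-114].
313 ∤ -456, so 313 is unramified.
Compute (-114/313) via Euler: 199^((313-1)/2) mod 313 = 1, so (-114/313) = 1.
d is a quadratic residue mod p, hence 313 splits in O_K.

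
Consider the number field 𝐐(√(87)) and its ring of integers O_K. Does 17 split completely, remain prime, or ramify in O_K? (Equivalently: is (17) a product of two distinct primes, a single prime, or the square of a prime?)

Since 87 ≢ 1 mod 4, the ring of integers is ℤ[√87] with discriminant 4·87 = 348.
disc(K) = 348 is not divisible by 17; 17 is unramified.
Euler's criterion: 87^8 mod 17 = 1. Thus (87|17) = 1.
d is a quadratic residue mod p, hence 17 splits in O_K.

p splits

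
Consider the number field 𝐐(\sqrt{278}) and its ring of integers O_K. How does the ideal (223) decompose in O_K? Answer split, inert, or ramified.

d = 278 ≡ 2 (mod 4), so O_K = ℤ[√278] and disc(K) = 4d = 1112.
Since gcd(223, 1112) = 1 the prime 223 does not ramify.
Compute (278/223) via Euler: 55^((223-1)/2) mod 223 = 1, so (278/223) = 1.
Legendre symbol 1 ⇒ 223 is split.

split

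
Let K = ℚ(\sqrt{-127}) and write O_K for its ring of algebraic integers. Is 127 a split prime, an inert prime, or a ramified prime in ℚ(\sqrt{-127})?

ramifies in O_K

Since -127 ≡ 1 mod 4, the ring of integers is ℤ[(1+√-127)/2] with discriminant -127.
127 divides disc(K) = -127, so 127 ramifies.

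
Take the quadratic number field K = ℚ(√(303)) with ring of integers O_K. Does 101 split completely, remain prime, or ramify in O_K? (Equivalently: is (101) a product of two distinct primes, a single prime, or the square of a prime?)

ramifies in O_K

Since 303 ≢ 1 mod 4, the ring of integers is ℤ[√303] with discriminant 4·303 = 1212.
Ramification test: 101 | 1212. The prime 101 ramifies in K.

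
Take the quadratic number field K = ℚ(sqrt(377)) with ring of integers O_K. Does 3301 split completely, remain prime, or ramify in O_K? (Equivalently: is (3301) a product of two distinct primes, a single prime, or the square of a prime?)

split

377 mod 4 = 1, hence disc K = 377 and O_K = ℤ[(1+√377)/2].
Since gcd(3301, 377) = 1 the prime 3301 does not ramify.
Legendre symbol by Euler's criterion: (377/3301) ≡ 377^1650 ≡ 1 (mod 3301), i.e. (377/3301) = 1.
(377/3301) = 1, so 3301 splits.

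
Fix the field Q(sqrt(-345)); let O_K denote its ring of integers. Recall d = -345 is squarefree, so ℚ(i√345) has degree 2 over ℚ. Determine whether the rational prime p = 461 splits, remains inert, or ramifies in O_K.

Since -345 ≢ 1 mod 4, the ring of integers is ℤ[√-345] with discriminant 4·(-345) = -1380.
disc(K) = -1380 is not divisible by 461; 461 is unramified.
Compute (-345/461) via Euler: 116^((461-1)/2) mod 461 = 460, so (-345/461) = -1.
d is a non-residue mod p, hence 461 remains inert in O_K.

p is inert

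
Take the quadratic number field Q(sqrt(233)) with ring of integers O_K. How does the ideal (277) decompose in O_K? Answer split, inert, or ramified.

remains prime (inert)

Since 233 ≡ 1 mod 4, the ring of integers is ℤ[(1+√233)/2] with discriminant 233.
277 ∤ 233, so 277 is unramified.
Legendre symbol by Euler's criterion: (233/277) ≡ 233^138 ≡ 276 (mod 277), i.e. (233/277) = -1.
(233/277) = -1, so 277 is inert.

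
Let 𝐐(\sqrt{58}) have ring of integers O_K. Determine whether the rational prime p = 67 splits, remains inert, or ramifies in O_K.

58 mod 4 = 2, hence disc K = 4·58 = 232 and O_K = ℤ[√58].
67 ∤ 232, so 67 is unramified.
Legendre symbol by Euler's criterion: (58/67) ≡ 58^33 ≡ 66 (mod 67), i.e. (58/67) = -1.
d is a non-residue mod p, hence 67 remains inert in O_K.

p is inert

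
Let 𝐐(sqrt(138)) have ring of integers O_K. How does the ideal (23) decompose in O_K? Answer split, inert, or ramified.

23 is ramified

Since 138 ≢ 1 mod 4, the ring of integers is ℤ[√138] with discriminant 4·138 = 552.
disc(K) = 552 = 23·24, so p = 23 is ramified.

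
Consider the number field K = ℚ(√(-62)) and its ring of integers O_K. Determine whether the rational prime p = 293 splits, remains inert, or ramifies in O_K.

d = -62 ≡ 2 (mod 4), so O_K = ℤ[√-62] and disc(K) = 4d = -248.
Since gcd(293, -248) = 1 the prime 293 does not ramify.
Euler's criterion: (-62)^146 mod 293 = 292. Thus (-62|293) = -1.
d is a non-residue mod p, hence 293 remains inert in O_K.

inert — (293) stays prime in O_K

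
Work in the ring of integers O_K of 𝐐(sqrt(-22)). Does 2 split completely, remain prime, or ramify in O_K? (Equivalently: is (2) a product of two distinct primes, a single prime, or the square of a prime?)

2 is ramified

d = -22 ≡ 2 (mod 4), so O_K = ℤ[√-22] and disc(K) = 4d = -88.
disc(K) = -88 = 2·(-44), so p = 2 is ramified.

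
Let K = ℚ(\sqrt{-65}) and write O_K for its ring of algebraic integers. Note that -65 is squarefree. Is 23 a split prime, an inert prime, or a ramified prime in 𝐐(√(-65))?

Since -65 ≢ 1 mod 4, the ring of integers is ℤ[√-65] with discriminant 4·(-65) = -260.
disc(K) = -260 is not divisible by 23; 23 is unramified.
Compute (-65/23) via Euler: 4^((23-1)/2) mod 23 = 1, so (-65/23) = 1.
d is a quadratic residue mod p, hence 23 splits in O_K.

splits completely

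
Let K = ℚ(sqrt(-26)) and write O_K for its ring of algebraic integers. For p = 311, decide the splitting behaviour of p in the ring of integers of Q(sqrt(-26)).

remains prime (inert)

Since -26 ≢ 1 mod 4, the ring of integers is ℤ[√-26] with discriminant 4·(-26) = -104.
disc(K) = -104 is not divisible by 311; 311 is unramified.
Legendre symbol by Euler's criterion: (-26/311) ≡ (-26)^155 ≡ 310 (mod 311), i.e. (-26/311) = -1.
(-26/311) = -1, so 311 is inert.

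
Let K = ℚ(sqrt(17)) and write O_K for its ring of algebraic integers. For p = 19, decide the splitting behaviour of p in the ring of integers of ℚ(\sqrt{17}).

Since 17 ≡ 1 mod 4, the ring of integers is ℤ[(1+√17)/2] with discriminant 17.
Since gcd(19, 17) = 1 the prime 19 does not ramify.
Compute (17/19) via Euler: 17^((19-1)/2) mod 19 = 1, so (17/19) = 1.
Legendre symbol 1 ⇒ 19 is split.

19 splits in O_K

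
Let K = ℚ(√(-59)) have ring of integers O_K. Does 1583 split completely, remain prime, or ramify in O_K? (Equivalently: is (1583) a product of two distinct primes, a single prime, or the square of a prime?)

-59 mod 4 = 1, hence disc K = -59 and O_K = ℤ[(1+√-59)/2].
Since gcd(1583, -59) = 1 the prime 1583 does not ramify.
Legendre symbol by Euler's criterion: (-59/1583) ≡ (-59)^791 ≡ 1 (mod 1583), i.e. (-59/1583) = 1.
(-59/1583) = 1, so 1583 splits.

splits completely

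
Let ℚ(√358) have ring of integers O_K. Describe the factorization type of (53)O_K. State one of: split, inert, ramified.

split — (53) = 𝔭₁𝔭₂ with 𝔭₁ ≠ 𝔭₂

358 mod 4 = 2, hence disc K = 4·358 = 1432 and O_K = ℤ[√358].
disc(K) = 1432 is not divisible by 53; 53 is unramified.
Euler's criterion: 358^26 mod 53 = 1. Thus (358|53) = 1.
Legendre symbol 1 ⇒ 53 is split.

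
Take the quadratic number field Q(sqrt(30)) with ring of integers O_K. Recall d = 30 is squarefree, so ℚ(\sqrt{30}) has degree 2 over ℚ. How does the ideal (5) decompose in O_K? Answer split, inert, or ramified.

ramifies in O_K

30 mod 4 = 2, hence disc K = 4·30 = 120 and O_K = ℤ[√30].
Ramification test: 5 | 120. The prime 5 ramifies in K.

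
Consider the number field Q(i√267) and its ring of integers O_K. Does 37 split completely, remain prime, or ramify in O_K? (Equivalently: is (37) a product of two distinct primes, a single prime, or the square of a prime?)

-267 mod 4 = 1, hence disc K = -267 and O_K = ℤ[(1+√-267)/2].
Since gcd(37, -267) = 1 the prime 37 does not ramify.
Euler's criterion: (-267)^18 mod 37 = 36. Thus (-267|37) = -1.
(-267/37) = -1, so 37 is inert.

inert — (37) stays prime in O_K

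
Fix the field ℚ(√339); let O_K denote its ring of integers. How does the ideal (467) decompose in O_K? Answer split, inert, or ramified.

339 mod 4 = 3, hence disc K = 4·339 = 1356 and O_K = ℤ[√339].
467 ∤ 1356, so 467 is unramified.
Compute (339/467) via Euler: 339^((467-1)/2) mod 467 = 1, so (339/467) = 1.
(339/467) = 1, so 467 splits.

split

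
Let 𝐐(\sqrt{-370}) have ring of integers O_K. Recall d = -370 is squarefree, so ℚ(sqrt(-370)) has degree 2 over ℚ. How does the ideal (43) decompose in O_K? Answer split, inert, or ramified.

d = -370 ≡ 2 (mod 4), so O_K = ℤ[√-370] and disc(K) = 4d = -1480.
43 ∤ -1480, so 43 is unramified.
Legendre symbol by Euler's criterion: (-370/43) ≡ (-370)^21 ≡ 1 (mod 43), i.e. (-370/43) = 1.
Legendre symbol 1 ⇒ 43 is split.

split — (43) = 𝔭₁𝔭₂ with 𝔭₁ ≠ 𝔭₂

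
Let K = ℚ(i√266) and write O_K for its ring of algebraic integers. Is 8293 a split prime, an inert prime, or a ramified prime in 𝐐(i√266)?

Since -266 ≢ 1 mod 4, the ring of integers is ℤ[√-266] with discriminant 4·(-266) = -1064.
Since gcd(8293, -1064) = 1 the prime 8293 does not ramify.
Compute (-266/8293) via Euler: 8027^((8293-1)/2) mod 8293 = 1, so (-266/8293) = 1.
Legendre symbol 1 ⇒ 8293 is split.

splits completely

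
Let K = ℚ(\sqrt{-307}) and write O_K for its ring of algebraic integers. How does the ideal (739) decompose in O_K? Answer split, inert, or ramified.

p is inert

-307 mod 4 = 1, hence disc K = -307 and O_K = ℤ[(1+√-307)/2].
Since gcd(739, -307) = 1 the prime 739 does not ramify.
Euler's criterion: (-307)^369 mod 739 = 738. Thus (-307|739) = -1.
d is a non-residue mod p, hence 739 remains inert in O_K.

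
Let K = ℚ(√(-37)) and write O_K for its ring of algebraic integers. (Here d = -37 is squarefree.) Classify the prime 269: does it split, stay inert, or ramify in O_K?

p splits

d = -37 ≡ 3 (mod 4), so O_K = ℤ[√-37] and disc(K) = 4d = -148.
disc(K) = -148 is not divisible by 269; 269 is unramified.
Legendre symbol by Euler's criterion: (-37/269) ≡ (-37)^134 ≡ 1 (mod 269), i.e. (-37/269) = 1.
(-37/269) = 1, so 269 splits.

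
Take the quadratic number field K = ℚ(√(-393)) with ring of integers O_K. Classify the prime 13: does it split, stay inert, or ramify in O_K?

split

d = -393 ≡ 3 (mod 4), so O_K = ℤ[√-393] and disc(K) = 4d = -1572.
Since gcd(13, -1572) = 1 the prime 13 does not ramify.
(-393/13) = 10^6 mod 13 = 1, giving Legendre symbol 1.
Legendre symbol 1 ⇒ 13 is split.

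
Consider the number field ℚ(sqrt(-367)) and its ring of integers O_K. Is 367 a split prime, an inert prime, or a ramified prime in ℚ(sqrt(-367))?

d = -367 ≡ 1 (mod 4), so O_K = ℤ[(1+√-367)/2] and disc(K) = d = -367.
disc(K) = -367 = 367·(-1), so p = 367 is ramified.

p ramifies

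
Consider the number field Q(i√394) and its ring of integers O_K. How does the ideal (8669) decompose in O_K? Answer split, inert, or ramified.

d = -394 ≡ 2 (mod 4), so O_K = ℤ[√-394] and disc(K) = 4d = -1576.
8669 ∤ -1576, so 8669 is unramified.
Euler's criterion: (-394)^4334 mod 8669 = 8668. Thus (-394|8669) = -1.
d is a non-residue mod p, hence 8669 remains inert in O_K.

remains prime (inert)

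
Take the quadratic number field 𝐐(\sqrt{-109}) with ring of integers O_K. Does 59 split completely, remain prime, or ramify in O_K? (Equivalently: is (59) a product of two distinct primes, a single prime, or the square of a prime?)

-109 mod 4 = 3, hence disc K = 4·(-109) = -436 and O_K = ℤ[√-109].
Since gcd(59, -436) = 1 the prime 59 does not ramify.
Compute (-109/59) via Euler: 9^((59-1)/2) mod 59 = 1, so (-109/59) = 1.
d is a quadratic residue mod p, hence 59 splits in O_K.

splits completely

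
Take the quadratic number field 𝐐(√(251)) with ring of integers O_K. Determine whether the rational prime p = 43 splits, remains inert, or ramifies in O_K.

d = 251 ≡ 3 (mod 4), so O_K = ℤ[√251] and disc(K) = 4d = 1004.
disc(K) = 1004 is not divisible by 43; 43 is unramified.
(251/43) = 36^21 mod 43 = 1, giving Legendre symbol 1.
Legendre symbol 1 ⇒ 43 is split.

split — (43) = 𝔭₁𝔭₂ with 𝔭₁ ≠ 𝔭₂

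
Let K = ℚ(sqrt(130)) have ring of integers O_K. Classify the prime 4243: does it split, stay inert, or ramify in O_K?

remains prime (inert)

Since 130 ≢ 1 mod 4, the ring of integers is ℤ[√130] with discriminant 4·130 = 520.
disc(K) = 520 is not divisible by 4243; 4243 is unramified.
Euler's criterion: 130^2121 mod 4243 = 4242. Thus (130|4243) = -1.
Legendre symbol -1 ⇒ 4243 is inert.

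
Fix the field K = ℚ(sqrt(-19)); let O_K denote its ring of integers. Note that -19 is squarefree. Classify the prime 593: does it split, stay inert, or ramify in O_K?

p splits

Since -19 ≡ 1 mod 4, the ring of integers is ℤ[(1+√-19)/2] with discriminant -19.
593 ∤ -19, so 593 is unramified.
Legendre symbol by Euler's criterion: (-19/593) ≡ (-19)^296 ≡ 1 (mod 593), i.e. (-19/593) = 1.
(-19/593) = 1, so 593 splits.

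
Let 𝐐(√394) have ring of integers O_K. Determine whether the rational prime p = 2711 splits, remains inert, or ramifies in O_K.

split

394 mod 4 = 2, hence disc K = 4·394 = 1576 and O_K = ℤ[√394].
disc(K) = 1576 is not divisible by 2711; 2711 is unramified.
Legendre symbol by Euler's criterion: (394/2711) ≡ 394^1355 ≡ 1 (mod 2711), i.e. (394/2711) = 1.
(394/2711) = 1, so 2711 splits.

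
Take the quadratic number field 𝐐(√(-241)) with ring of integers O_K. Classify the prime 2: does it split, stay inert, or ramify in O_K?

d = -241 ≡ 3 (mod 4), so O_K = ℤ[√-241] and disc(K) = 4d = -964.
disc(K) = -964 = 2·(-482), so p = 2 is ramified.

2 is ramified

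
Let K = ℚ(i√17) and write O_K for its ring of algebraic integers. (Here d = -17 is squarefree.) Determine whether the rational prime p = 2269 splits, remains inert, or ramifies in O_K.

2269 splits in O_K

d = -17 ≡ 3 (mod 4), so O_K = ℤ[√-17] and disc(K) = 4d = -68.
disc(K) = -68 is not divisible by 2269; 2269 is unramified.
(-17/2269) = 2252^1134 mod 2269 = 1, giving Legendre symbol 1.
(-17/2269) = 1, so 2269 splits.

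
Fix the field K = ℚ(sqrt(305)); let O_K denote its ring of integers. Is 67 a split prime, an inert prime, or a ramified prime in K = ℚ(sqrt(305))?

d = 305 ≡ 1 (mod 4), so O_K = ℤ[(1+√305)/2] and disc(K) = d = 305.
Since gcd(67, 305) = 1 the prime 67 does not ramify.
(305/67) = 37^33 mod 67 = 1, giving Legendre symbol 1.
Legendre symbol 1 ⇒ 67 is split.

split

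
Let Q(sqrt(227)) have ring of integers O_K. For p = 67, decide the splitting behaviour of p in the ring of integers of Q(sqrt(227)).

split — (67) = 𝔭₁𝔭₂ with 𝔭₁ ≠ 𝔭₂

Since 227 ≢ 1 mod 4, the ring of integers is ℤ[√227] with discriminant 4·227 = 908.
Since gcd(67, 908) = 1 the prime 67 does not ramify.
Compute (227/67) via Euler: 26^((67-1)/2) mod 67 = 1, so (227/67) = 1.
d is a quadratic residue mod p, hence 67 splits in O_K.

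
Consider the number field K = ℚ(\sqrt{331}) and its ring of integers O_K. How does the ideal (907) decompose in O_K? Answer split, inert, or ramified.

d = 331 ≡ 3 (mod 4), so O_K = ℤ[√331] and disc(K) = 4d = 1324.
disc(K) = 1324 is not divisible by 907; 907 is unramified.
Euler's criterion: 331^453 mod 907 = 906. Thus (331|907) = -1.
Legendre symbol -1 ⇒ 907 is inert.

907 remains inert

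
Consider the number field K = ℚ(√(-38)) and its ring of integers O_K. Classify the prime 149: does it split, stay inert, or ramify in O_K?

inert

Since -38 ≢ 1 mod 4, the ring of integers is ℤ[√-38] with discriminant 4·(-38) = -152.
149 ∤ -152, so 149 is unramified.
Euler's criterion: (-38)^74 mod 149 = 148. Thus (-38|149) = -1.
d is a non-residue mod p, hence 149 remains inert in O_K.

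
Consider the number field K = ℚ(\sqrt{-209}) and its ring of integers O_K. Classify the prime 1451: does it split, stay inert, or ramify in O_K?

splits completely

Since -209 ≢ 1 mod 4, the ring of integers is ℤ[√-209] with discriminant 4·(-209) = -836.
1451 ∤ -836, so 1451 is unramified.
Euler's criterion: (-209)^725 mod 1451 = 1. Thus (-209|1451) = 1.
(-209/1451) = 1, so 1451 splits.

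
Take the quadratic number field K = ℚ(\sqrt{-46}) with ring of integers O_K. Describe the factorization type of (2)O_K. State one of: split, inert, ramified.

Since -46 ≢ 1 mod 4, the ring of integers is ℤ[√-46] with discriminant 4·(-46) = -184.
Ramification test: 2 | -184. The prime 2 ramifies in K.

ramified — (2) = 𝔭²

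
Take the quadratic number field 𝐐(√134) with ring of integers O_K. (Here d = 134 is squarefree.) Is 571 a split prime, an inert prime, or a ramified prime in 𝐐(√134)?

d = 134 ≡ 2 (mod 4), so O_K = ℤ[√134] and disc(K) = 4d = 536.
Since gcd(571, 536) = 1 the prime 571 does not ramify.
(134/571) = 134^285 mod 571 = 1, giving Legendre symbol 1.
Legendre symbol 1 ⇒ 571 is split.

split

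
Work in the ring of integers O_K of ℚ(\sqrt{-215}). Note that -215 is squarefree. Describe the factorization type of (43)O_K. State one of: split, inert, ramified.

ramified — (43) = 𝔭²

-215 mod 4 = 1, hence disc K = -215 and O_K = ℤ[(1+√-215)/2].
43 divides disc(K) = -215, so 43 ramifies.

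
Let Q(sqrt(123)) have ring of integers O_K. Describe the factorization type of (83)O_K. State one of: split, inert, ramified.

Since 123 ≢ 1 mod 4, the ring of integers is ℤ[√123] with discriminant 4·123 = 492.
disc(K) = 492 is not divisible by 83; 83 is unramified.
Compute (123/83) via Euler: 40^((83-1)/2) mod 83 = 1, so (123/83) = 1.
Legendre symbol 1 ⇒ 83 is split.

split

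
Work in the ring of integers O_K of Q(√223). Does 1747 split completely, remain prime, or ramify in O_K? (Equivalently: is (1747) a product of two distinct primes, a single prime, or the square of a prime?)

split

d = 223 ≡ 3 (mod 4), so O_K = ℤ[√223] and disc(K) = 4d = 892.
disc(K) = 892 is not divisible by 1747; 1747 is unramified.
Compute (223/1747) via Euler: 223^((1747-1)/2) mod 1747 = 1, so (223/1747) = 1.
d is a quadratic residue mod p, hence 1747 splits in O_K.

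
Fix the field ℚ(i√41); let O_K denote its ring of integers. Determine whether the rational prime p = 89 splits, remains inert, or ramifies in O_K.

Since -41 ≢ 1 mod 4, the ring of integers is ℤ[√-41] with discriminant 4·(-41) = -164.
disc(K) = -164 is not divisible by 89; 89 is unramified.
Euler's criterion: (-41)^44 mod 89 = 88. Thus (-41|89) = -1.
d is a non-residue mod p, hence 89 remains inert in O_K.

89 remains inert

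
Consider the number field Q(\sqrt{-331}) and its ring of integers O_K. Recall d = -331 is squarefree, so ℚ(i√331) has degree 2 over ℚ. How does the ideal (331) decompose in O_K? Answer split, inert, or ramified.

d = -331 ≡ 1 (mod 4), so O_K = ℤ[(1+√-331)/2] and disc(K) = d = -331.
Ramification test: 331 | -331. The prime 331 ramifies in K.

331 is ramified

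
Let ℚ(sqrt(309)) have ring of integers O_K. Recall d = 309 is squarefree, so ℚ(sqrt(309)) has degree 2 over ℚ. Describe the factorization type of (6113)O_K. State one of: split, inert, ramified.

d = 309 ≡ 1 (mod 4), so O_K = ℤ[(1+√309)/2] and disc(K) = d = 309.
disc(K) = 309 is not divisible by 6113; 6113 is unramified.
Legendre symbol by Euler's criterion: (309/6113) ≡ 309^3056 ≡ 6112 (mod 6113), i.e. (309/6113) = -1.
d is a non-residue mod p, hence 6113 remains inert in O_K.

p is inert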